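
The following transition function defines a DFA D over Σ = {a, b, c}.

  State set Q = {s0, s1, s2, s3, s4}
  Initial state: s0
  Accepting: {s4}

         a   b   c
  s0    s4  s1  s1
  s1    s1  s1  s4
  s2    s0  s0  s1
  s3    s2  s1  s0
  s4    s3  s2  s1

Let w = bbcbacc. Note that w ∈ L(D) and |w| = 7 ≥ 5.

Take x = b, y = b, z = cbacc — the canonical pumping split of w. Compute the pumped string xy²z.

xy^2z = b·b·b·cbacc = bbbcbacc.
Reading y = b takes D from s1 back to s1, so after x·y·y the machine is still in s1, and z then leads to the accepting state s4. Hence bbbcbacc ∈ L(D).

bbbcbacc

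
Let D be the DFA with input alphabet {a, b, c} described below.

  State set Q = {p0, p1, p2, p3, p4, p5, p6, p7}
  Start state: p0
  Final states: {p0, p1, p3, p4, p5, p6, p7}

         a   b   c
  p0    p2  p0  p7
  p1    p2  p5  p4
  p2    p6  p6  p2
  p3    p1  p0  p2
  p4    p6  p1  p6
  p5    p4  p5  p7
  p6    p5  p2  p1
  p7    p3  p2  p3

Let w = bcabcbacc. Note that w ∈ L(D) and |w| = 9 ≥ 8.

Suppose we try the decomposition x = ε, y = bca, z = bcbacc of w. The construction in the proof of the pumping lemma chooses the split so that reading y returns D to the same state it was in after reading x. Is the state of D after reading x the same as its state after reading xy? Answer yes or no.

State sequence: p0 -b-> p0 -c-> p7 -a-> p3

After x (step 0): p0. After xy (step 3): p3.
They differ (p0 ≠ p3), so y is not a cycle from the state after x; this split is not the one the pumping-lemma construction produces, and pumping y need not keep the string in L(D).

no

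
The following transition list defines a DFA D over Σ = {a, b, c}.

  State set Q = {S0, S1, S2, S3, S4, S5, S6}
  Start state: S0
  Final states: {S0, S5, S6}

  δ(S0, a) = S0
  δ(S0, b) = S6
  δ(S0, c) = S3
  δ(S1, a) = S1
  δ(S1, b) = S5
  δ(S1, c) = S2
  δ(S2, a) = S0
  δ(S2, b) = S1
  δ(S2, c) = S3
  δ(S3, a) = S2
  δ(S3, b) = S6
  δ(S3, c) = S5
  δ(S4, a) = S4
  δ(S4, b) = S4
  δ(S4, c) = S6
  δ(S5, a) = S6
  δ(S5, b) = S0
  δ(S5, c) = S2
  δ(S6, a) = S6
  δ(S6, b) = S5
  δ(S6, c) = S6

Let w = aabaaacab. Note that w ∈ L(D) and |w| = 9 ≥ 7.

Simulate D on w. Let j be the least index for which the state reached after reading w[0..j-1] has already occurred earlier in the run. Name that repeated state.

Run of D on w = a a b a a a c a b:
  step 0: S0  (start)
  step 1: S0  (read a: S0→S0)   ← first repeat (S0 seen earlier)
  step 2: S0  (read a: S0→S0)
  step 3: S6  (read b: S0→S6)
  step 4: S6  (read a: S6→S6)
  step 5: S6  (read a: S6→S6)
  step 6: S6  (read a: S6→S6)
  step 7: S6  (read c: S6→S6)
  step 8: S6  (read a: S6→S6)
  step 9: S5  (read b: S6→S5)

The earliest repeat is at step j = 1: D is in S0, which it already visited at step i = 0.

S0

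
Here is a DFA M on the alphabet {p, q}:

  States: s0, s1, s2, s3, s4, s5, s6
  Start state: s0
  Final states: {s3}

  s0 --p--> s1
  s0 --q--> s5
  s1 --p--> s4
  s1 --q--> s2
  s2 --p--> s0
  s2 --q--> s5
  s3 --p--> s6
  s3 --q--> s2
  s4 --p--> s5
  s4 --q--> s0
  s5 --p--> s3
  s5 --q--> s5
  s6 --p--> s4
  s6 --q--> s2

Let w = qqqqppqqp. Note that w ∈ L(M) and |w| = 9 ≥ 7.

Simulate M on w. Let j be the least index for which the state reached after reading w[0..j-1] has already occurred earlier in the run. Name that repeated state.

State sequence: s0 -q-> s5 -q-> s5 -q-> s5 -q-> s5 -p-> s3 -p-> s6 -q-> s2 -q-> s5 -p-> s3
First repeat at step 2: s5 was already visited.

The earliest repeat is at step j = 2: M is in s5, which it already visited at step i = 1.
With |Q| = 7, pigeonhole forces a state repeat no later than step 7; the substring read between the first and second visits to that state can be pumped.

s5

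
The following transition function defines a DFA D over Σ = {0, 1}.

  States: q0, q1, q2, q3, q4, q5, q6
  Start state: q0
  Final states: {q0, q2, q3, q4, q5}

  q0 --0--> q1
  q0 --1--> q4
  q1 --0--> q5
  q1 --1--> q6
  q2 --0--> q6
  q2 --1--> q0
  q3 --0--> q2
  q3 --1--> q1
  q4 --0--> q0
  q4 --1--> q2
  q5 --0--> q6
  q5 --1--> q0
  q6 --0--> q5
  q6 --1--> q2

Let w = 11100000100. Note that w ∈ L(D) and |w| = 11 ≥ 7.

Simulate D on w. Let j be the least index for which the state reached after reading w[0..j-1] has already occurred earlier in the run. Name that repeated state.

Run of D on w = 1 1 1 0 0 0 0 0 1 0 0:
  step 0: q0  (start)
  step 1: q4  (read 1: q0→q4)
  step 2: q2  (read 1: q4→q2)
  step 3: q0  (read 1: q2→q0)   ← first repeat (q0 seen earlier)
  step 4: q1  (read 0: q0→q1)
  step 5: q5  (read 0: q1→q5)
  step 6: q6  (read 0: q5→q6)
  step 7: q5  (read 0: q6→q5)
  step 8: q6  (read 0: q5→q6)
  step 9: q2  (read 1: q6→q2)
  step 10: q6  (read 0: q2→q6)
  step 11: q5  (read 0: q6→q5)

The earliest repeat is at step j = 3: D is in q0, which it already visited at step i = 0.

q0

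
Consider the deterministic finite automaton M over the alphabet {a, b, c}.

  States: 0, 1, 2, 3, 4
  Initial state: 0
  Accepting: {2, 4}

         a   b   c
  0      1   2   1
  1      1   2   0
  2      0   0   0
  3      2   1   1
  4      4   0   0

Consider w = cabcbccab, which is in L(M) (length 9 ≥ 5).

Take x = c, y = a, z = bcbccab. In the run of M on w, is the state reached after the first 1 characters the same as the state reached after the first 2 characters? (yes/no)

Run of M on the first 2 characters of w = c a:
  step 0: 0  (start)
  step 1: 1  (read c: 0→1)
  step 2: 1  (read a: 1→1)

After x (step 1): 1. After xy (step 2): 1.
They match, so y = a drives M around a cycle from 1 back to itself; pumping y any number of times keeps M in 1 before reading z, and xyⁱz ∈ L(M) for every i ≥ 0.

yes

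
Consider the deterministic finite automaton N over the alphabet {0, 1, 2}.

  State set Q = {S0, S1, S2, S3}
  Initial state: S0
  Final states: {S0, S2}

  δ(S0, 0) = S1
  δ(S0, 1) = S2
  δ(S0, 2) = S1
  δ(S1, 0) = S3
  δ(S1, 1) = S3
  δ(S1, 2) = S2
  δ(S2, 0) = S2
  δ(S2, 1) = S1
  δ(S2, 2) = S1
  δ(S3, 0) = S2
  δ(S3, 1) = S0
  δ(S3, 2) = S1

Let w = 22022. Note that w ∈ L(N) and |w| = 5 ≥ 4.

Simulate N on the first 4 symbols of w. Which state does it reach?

State sequence: S0 -2-> S1 -2-> S2 -0-> S2 -2-> S1

After reading 4 characters, N is in state S1.
(This kind of state-tracing is the core of the pumping-lemma construction: with 4 states, pigeonhole forces a repeat within the first 4 steps.)

S1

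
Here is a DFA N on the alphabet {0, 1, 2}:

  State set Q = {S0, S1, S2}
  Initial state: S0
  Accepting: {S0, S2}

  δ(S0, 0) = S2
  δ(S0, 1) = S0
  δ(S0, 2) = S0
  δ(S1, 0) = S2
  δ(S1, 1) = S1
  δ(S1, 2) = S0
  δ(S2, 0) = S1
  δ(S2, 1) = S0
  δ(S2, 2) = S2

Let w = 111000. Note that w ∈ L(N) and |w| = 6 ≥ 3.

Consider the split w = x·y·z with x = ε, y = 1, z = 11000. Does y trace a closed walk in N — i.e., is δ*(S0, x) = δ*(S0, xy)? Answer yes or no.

Run of N on the first 1 characters of w = 1:
  step 0: S0  (start)
  step 1: S0  (read 1: S0→S0)

After x (step 0): S0. After xy (step 1): S0.
They match, so y = 1 drives N around a cycle from S0 back to itself; pumping y any number of times keeps N in S0 before reading z, and xyⁱz ∈ L(N) for every i ≥ 0.

yes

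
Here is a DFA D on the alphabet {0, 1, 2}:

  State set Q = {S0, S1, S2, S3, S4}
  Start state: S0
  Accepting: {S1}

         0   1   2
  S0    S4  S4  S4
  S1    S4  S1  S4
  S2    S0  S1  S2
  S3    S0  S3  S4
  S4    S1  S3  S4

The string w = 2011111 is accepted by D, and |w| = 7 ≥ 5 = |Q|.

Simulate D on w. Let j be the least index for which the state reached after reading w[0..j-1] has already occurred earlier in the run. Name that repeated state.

Run of D on w = 2 0 1 1 1 1 1:
  step 0: S0  (start)
  step 1: S4  (read 2: S0→S4)
  step 2: S1  (read 0: S4→S1)
  step 3: S1  (read 1: S1→S1)   ← first repeat (S1 seen earlier)
  step 4: S1  (read 1: S1→S1)
  step 5: S1  (read 1: S1→S1)
  step 6: S1  (read 1: S1→S1)
  step 7: S1  (read 1: S1→S1)

The earliest repeat is at step j = 3: D is in S1, which it already visited at step i = 2.
Since D has 5 states, any run of length ≥ 5 visits 5+1 states, so by pigeonhole some state repeats within the first 5 steps — that repeat gives the pumpable loop.

S1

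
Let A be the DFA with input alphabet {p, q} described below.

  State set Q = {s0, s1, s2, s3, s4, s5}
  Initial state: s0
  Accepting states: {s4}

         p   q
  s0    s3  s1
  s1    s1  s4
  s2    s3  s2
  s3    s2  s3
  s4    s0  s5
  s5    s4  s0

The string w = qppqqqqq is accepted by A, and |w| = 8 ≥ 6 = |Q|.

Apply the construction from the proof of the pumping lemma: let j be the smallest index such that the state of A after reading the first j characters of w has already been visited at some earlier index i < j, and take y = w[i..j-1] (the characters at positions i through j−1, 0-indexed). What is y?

State sequence: s0 -q-> s1 -p-> s1 -p-> s1 -q-> s4 -q-> s5 -q-> s0 -q-> s1 -q-> s4
First repeat at step 2: s1 was already visited.

So i = 1, j = 2, giving x = w[0:1] = q, y = w[1:2] = p, z = w[2:8] = pqqqqq.
Check: |xy| = 2 ≤ 6 and |y| = 1 ≥ 1. Reading y takes A from s1 back to s1, so every xyⁱz is accepted.
The DFA has 6 states, so the proof of the pumping lemma guarantees a repeated state among the first 6+1 visited; the segment between the two visits is the pumpable y.

p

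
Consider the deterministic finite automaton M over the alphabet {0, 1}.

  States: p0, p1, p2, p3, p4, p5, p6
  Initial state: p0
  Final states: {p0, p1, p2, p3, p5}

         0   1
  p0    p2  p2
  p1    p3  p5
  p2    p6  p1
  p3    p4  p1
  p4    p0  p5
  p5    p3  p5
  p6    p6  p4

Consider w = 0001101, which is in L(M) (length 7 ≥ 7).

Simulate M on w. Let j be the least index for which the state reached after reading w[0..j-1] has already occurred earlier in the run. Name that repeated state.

State sequence: p0 -0-> p2 -0-> p6 -0-> p6 -1-> p4 -1-> p5 -0-> p3 -1-> p1
First repeat at step 3: p6 was already visited.

The earliest repeat is at step j = 3: M is in p6, which it already visited at step i = 2.
Since M has 7 states, any run of length ≥ 7 visits 7+1 states, so by pigeonhole some state repeats within the first 7 steps — that repeat gives the pumpable loop.

p6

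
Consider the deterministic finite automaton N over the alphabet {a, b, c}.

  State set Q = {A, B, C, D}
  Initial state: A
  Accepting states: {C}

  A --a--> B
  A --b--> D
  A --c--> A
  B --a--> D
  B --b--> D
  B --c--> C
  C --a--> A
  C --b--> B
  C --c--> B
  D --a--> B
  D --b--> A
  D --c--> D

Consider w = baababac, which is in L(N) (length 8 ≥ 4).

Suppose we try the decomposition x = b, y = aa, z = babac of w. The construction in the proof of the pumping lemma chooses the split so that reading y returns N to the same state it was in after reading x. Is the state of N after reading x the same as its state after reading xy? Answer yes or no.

Run of N on the first 3 characters of w = b a a:
  step 0: A  (start)
  step 1: D  (read b: A→D)
  step 2: B  (read a: D→B)
  step 3: D  (read a: B→D)

After x (step 1): D. After xy (step 3): D.
They match, so y = aa drives N around a cycle from D back to itself; pumping y any number of times keeps N in D before reading z, and xyⁱz ∈ L(N) for every i ≥ 0.

yes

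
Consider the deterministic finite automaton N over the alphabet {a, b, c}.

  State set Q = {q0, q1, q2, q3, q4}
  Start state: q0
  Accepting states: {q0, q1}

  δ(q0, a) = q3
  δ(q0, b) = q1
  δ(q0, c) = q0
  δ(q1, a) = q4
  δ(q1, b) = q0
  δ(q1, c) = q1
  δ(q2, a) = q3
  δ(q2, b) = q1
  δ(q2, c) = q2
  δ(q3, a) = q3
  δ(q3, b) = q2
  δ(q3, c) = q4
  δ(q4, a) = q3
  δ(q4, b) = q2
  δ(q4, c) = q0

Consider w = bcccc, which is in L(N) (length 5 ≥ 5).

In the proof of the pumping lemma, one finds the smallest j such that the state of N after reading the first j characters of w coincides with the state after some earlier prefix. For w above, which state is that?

Run of N on w = b c c c c:
  step 0: q0  (start)
  step 1: q1  (read b: q0→q1)
  step 2: q1  (read c: q1→q1)   ← first repeat (q1 seen earlier)
  step 3: q1  (read c: q1→q1)
  step 4: q1  (read c: q1→q1)
  step 5: q1  (read c: q1→q1)

The earliest repeat is at step j = 2: N is in q1, which it already visited at step i = 1.

q1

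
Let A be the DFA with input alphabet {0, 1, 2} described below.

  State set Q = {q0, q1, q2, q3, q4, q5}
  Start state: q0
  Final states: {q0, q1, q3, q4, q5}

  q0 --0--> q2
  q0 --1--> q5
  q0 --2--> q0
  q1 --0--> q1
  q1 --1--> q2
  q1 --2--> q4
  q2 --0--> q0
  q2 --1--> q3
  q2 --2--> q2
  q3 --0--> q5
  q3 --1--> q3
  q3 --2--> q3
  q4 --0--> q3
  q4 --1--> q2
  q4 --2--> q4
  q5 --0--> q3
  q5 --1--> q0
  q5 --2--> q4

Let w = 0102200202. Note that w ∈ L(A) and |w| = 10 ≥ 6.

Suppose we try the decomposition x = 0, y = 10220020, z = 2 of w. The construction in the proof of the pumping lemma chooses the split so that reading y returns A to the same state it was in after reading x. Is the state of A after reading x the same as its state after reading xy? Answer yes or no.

Run of A on the first 9 characters of w = 0 1 0 2 2 0 0 2 0:
  step 0: q0  (start)
  step 1: q2  (read 0: q0→q2)
  step 2: q3  (read 1: q2→q3)
  step 3: q5  (read 0: q3→q5)
  step 4: q4  (read 2: q5→q4)
  step 5: q4  (read 2: q4→q4)
  step 6: q3  (read 0: q4→q3)
  step 7: q5  (read 0: q3→q5)
  step 8: q4  (read 2: q5→q4)
  step 9: q3  (read 0: q4→q3)

After x (step 1): q2. After xy (step 9): q3.
They differ (q2 ≠ q3), so y is not a cycle from the state after x; this split is not the one the pumping-lemma construction produces, and pumping y need not keep the string in L(A).

no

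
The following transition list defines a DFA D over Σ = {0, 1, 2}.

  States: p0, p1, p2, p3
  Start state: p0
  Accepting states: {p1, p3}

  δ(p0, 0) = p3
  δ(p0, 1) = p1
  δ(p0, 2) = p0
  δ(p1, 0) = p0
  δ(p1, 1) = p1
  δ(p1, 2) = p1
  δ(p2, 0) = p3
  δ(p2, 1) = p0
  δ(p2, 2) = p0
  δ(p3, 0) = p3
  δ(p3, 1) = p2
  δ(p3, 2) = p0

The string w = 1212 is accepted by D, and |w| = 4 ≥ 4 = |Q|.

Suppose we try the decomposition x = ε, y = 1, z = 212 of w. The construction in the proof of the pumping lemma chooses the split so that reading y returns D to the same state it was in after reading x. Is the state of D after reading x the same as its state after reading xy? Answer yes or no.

no

State sequence: p0 -1-> p1

After x (step 0): p0. After xy (step 1): p1.
They differ (p0 ≠ p1), so y is not a cycle from the state after x; this split is not the one the pumping-lemma construction produces, and pumping y need not keep the string in L(D).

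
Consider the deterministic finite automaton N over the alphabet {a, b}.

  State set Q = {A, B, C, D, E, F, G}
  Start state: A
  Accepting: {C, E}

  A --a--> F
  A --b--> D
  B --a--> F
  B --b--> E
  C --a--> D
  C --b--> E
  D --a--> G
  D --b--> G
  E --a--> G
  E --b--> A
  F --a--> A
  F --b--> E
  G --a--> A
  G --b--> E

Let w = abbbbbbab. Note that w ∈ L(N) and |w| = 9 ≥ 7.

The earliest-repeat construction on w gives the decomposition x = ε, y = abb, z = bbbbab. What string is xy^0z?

bbbbab

xy⁰z = xz = ε·bbbbab = bbbbab.
Reading y = abb takes N from A back to A, so after x the machine is still in A, and z then leads to the accepting state E. Hence bbbbab ∈ L(N).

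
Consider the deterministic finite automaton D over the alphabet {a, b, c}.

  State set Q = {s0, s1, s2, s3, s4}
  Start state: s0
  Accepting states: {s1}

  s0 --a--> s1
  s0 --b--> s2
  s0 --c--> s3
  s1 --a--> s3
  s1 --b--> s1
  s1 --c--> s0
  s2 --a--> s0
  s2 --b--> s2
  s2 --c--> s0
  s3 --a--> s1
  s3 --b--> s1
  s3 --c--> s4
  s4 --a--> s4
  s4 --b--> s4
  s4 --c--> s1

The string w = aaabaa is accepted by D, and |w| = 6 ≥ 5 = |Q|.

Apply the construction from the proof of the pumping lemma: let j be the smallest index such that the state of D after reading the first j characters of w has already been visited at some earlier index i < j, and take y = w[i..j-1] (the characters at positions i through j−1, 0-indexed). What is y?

aa

Run of D on w = a a a b a a:
  step 0: s0  (start)
  step 1: s1  (read a: s0→s1)
  step 2: s3  (read a: s1→s3)
  step 3: s1  (read a: s3→s1)   ← first repeat (s1 seen earlier)
  step 4: s1  (read b: s1→s1)
  step 5: s3  (read a: s1→s3)
  step 6: s1  (read a: s3→s1)

So i = 1, j = 3, giving x = w[0:1] = a, y = w[1:3] = aa, z = w[3:6] = baa.
Check: |xy| = 3 ≤ 5 and |y| = 2 ≥ 1. Reading y takes D from s1 back to s1, so every xyⁱz is accepted.
Since D has 5 states, any run of length ≥ 5 visits 5+1 states, so by pigeonhole some state repeats within the first 5 steps — that repeat gives the pumpable loop.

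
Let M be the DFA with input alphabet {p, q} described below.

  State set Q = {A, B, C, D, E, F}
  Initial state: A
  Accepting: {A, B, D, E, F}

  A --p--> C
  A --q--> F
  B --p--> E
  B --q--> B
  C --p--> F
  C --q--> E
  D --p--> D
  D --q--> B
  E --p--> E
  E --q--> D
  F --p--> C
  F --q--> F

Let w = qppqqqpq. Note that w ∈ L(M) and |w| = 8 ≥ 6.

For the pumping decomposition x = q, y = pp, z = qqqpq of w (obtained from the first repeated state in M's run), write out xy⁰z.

qqqqpq

xy⁰z = xz = q·qqqpq = qqqqpq.
Reading y = pp takes M from F back to F, so after x the machine is still in F, and z then leads to the accepting state E. Hence qqqqpq ∈ L(M).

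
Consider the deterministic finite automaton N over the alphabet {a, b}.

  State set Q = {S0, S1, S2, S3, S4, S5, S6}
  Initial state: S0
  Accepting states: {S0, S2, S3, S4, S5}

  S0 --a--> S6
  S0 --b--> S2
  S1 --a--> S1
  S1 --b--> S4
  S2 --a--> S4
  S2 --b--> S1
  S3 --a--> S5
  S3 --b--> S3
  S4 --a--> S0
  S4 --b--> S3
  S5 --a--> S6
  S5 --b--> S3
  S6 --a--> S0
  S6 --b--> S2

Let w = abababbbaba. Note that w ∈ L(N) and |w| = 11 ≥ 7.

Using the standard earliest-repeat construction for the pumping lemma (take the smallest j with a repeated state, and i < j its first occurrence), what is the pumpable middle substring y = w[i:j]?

Run of N on w = a b a b a b b b a b a:
  step 0: S0  (start)
  step 1: S6  (read a: S0→S6)
  step 2: S2  (read b: S6→S2)
  step 3: S4  (read a: S2→S4)
  step 4: S3  (read b: S4→S3)
  step 5: S5  (read a: S3→S5)
  step 6: S3  (read b: S5→S3)   ← first repeat (S3 seen earlier)
  step 7: S3  (read b: S3→S3)
  step 8: S3  (read b: S3→S3)
  step 9: S5  (read a: S3→S5)
  step 10: S3  (read b: S5→S3)
  step 11: S5  (read a: S3→S5)

So i = 4, j = 6, giving x = w[0:4] = abab, y = w[4:6] = ab, z = w[6:11] = bbaba.
Check: |xy| = 6 ≤ 7 and |y| = 2 ≥ 1. Reading y takes N from S3 back to S3, so every xyⁱz is accepted.

ab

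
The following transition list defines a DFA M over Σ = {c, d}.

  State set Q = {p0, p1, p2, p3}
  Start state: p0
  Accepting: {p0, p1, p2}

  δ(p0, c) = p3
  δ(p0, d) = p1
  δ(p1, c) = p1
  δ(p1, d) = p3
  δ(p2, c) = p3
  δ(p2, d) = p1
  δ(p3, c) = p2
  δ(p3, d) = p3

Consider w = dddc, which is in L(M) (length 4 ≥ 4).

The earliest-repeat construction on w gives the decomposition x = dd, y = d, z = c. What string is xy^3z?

dddddc

xy^3z = dd·d·d·d·c = dddddc.
Reading y = d takes M from p3 back to p3, so after x·y·y·y the machine is still in p3, and z then leads to the accepting state p2. Hence dddddc ∈ L(M).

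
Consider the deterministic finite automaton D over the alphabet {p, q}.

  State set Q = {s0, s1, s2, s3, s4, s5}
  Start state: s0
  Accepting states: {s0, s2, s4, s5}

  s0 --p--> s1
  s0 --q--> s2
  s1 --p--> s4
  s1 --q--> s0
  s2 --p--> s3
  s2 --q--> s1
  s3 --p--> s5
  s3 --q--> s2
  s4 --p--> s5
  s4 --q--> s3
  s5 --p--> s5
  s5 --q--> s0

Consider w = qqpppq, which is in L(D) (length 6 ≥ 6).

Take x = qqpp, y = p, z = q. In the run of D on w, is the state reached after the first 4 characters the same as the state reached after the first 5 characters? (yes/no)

yes

Run of D on the first 5 characters of w = q q p p p:
  step 0: s0  (start)
  step 1: s2  (read q: s0→s2)
  step 2: s1  (read q: s2→s1)
  step 3: s4  (read p: s1→s4)
  step 4: s5  (read p: s4→s5)
  step 5: s5  (read p: s5→s5)

After x (step 4): s5. After xy (step 5): s5.
They match, so y = p drives D around a cycle from s5 back to itself; pumping y any number of times keeps D in s5 before reading z, and xyⁱz ∈ L(D) for every i ≥ 0.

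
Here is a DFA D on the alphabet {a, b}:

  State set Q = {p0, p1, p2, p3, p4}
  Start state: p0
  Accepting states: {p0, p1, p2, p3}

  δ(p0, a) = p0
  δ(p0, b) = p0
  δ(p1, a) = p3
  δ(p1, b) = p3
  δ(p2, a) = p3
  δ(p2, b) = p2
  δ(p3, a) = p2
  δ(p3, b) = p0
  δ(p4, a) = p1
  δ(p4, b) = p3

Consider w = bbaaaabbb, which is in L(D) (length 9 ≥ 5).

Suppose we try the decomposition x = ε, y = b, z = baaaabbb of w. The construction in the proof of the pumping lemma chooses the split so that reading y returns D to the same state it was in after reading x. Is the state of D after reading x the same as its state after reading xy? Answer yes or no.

yes

Run of D on the first 1 characters of w = b:
  step 0: p0  (start)
  step 1: p0  (read b: p0→p0)

After x (step 0): p0. After xy (step 1): p0.
They match, so y = b drives D around a cycle from p0 back to itself; pumping y any number of times keeps D in p0 before reading z, and xyⁱz ∈ L(D) for every i ≥ 0.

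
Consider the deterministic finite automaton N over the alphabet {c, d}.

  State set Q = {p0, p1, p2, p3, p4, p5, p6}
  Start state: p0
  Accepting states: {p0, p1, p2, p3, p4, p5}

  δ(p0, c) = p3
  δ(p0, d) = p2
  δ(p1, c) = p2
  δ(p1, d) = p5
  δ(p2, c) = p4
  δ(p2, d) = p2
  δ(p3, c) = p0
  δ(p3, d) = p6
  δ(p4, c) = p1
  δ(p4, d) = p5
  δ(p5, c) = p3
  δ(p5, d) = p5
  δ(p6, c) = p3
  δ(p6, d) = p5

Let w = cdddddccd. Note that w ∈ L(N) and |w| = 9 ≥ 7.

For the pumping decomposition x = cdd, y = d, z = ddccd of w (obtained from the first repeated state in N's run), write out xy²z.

xy^2z = cdd·d·d·ddccd = cddddddccd.
Reading y = d takes N from p5 back to p5, so after x·y·y the machine is still in p5, and z then leads to the accepting state p2. Hence cddddddccd ∈ L(N).

cddddddccd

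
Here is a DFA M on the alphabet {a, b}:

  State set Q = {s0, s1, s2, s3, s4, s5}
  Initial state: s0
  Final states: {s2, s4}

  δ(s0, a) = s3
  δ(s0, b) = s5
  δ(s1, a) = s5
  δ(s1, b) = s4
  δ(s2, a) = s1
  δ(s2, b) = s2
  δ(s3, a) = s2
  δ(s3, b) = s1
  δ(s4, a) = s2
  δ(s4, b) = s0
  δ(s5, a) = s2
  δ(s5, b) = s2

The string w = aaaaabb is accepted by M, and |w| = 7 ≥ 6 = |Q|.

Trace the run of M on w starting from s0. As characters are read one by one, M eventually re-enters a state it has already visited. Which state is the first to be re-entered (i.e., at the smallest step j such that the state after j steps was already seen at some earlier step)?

State sequence: s0 -a-> s3 -a-> s2 -a-> s1 -a-> s5 -a-> s2 -b-> s2 -b-> s2
First repeat at step 5: s2 was already visited.

The earliest repeat is at step j = 5: M is in s2, which it already visited at step i = 2.
Pumping length from the standard proof: p = 6 (the number of states). The repeated state found above gives |xy| = j ≤ 6 and |y| = j − i ≥ 1.

s2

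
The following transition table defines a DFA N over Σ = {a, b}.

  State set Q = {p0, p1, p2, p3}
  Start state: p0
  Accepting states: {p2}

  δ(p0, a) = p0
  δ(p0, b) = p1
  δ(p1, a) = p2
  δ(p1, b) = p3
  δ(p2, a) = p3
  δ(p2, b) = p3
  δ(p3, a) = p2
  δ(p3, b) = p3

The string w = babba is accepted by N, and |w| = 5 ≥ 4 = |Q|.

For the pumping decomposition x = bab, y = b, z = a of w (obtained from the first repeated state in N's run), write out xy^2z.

xy^2z = bab·b·b·a = babbba.
Reading y = b takes N from p3 back to p3, so after x·y·y the machine is still in p3, and z then leads to the accepting state p2. Hence babbba ∈ L(N).

babbba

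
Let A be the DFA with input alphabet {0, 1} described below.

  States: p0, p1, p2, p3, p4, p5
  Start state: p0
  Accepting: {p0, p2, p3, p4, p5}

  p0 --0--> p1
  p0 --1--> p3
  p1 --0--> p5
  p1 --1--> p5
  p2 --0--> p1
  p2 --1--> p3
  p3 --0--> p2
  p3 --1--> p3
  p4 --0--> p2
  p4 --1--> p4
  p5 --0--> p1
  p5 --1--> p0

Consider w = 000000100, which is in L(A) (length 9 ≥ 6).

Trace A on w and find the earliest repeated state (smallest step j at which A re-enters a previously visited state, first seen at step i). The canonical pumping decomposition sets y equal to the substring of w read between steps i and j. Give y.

Run of A on w = 0 0 0 0 0 0 1 0 0:
  step 0: p0  (start)
  step 1: p1  (read 0: p0→p1)
  step 2: p5  (read 0: p1→p5)
  step 3: p1  (read 0: p5→p1)   ← first repeat (p1 seen earlier)
  step 4: p5  (read 0: p1→p5)
  step 5: p1  (read 0: p5→p1)
  step 6: p5  (read 0: p1→p5)
  step 7: p0  (read 1: p5→p0)
  step 8: p1  (read 0: p0→p1)
  step 9: p5  (read 0: p1→p5)

So i = 1, j = 3, giving x = w[0:1] = 0, y = w[1:3] = 00, z = w[3:9] = 000100.
Check: |xy| = 3 ≤ 6 and |y| = 2 ≥ 1. Reading y takes A from p1 back to p1, so every xyⁱz is accepted.
The DFA has 6 states, so the proof of the pumping lemma guarantees a repeated state among the first 6+1 visited; the segment between the two visits is the pumpable y.

00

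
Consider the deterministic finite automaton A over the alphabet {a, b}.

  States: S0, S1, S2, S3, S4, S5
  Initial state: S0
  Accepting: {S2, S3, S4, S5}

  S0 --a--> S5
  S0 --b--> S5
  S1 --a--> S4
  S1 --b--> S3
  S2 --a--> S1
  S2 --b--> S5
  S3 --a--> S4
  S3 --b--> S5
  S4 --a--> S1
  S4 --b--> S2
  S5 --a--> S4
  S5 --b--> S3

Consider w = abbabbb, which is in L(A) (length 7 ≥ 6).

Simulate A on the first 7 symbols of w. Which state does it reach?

S3

Run of A on the first 7 characters of w = a b b a b b b:
  step 0: S0  (start)
  step 1: S5  (read a: S0→S5)
  step 2: S3  (read b: S5→S3)
  step 3: S5  (read b: S3→S5)
  step 4: S4  (read a: S5→S4)
  step 5: S2  (read b: S4→S2)
  step 6: S5  (read b: S2→S5)
  step 7: S3  (read b: S5→S3)

After reading 7 characters, A is in state S3.
(This kind of state-tracing is the core of the pumping-lemma construction: with 6 states, pigeonhole forces a repeat within the first 6 steps.)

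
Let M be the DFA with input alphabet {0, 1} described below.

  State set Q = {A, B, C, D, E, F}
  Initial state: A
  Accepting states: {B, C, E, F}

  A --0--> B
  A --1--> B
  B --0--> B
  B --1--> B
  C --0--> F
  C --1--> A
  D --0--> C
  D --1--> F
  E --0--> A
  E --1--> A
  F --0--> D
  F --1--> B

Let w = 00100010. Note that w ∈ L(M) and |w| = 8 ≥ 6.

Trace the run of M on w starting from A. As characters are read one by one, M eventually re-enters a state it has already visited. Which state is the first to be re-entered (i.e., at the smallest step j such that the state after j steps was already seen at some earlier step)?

B

State sequence: A -0-> B -0-> B -1-> B -0-> B -0-> B -0-> B -1-> B -0-> B
First repeat at step 2: B was already visited.

The earliest repeat is at step j = 2: M is in B, which it already visited at step i = 1.
With |Q| = 6, pigeonhole forces a state repeat no later than step 6; the substring read between the first and second visits to that state can be pumped.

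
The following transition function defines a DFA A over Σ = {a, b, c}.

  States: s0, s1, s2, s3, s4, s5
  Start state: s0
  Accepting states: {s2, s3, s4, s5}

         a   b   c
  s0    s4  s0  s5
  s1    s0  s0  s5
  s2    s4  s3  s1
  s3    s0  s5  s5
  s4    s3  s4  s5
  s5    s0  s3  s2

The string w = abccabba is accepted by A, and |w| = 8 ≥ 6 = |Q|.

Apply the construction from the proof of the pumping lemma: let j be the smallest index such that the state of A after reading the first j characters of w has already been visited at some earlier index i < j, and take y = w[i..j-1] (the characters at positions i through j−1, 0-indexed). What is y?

State sequence: s0 -a-> s4 -b-> s4 -c-> s5 -c-> s2 -a-> s4 -b-> s4 -b-> s4 -a-> s3
First repeat at step 2: s4 was already visited.

So i = 1, j = 2, giving x = w[0:1] = a, y = w[1:2] = b, z = w[2:8] = ccabba.
Check: |xy| = 2 ≤ 6 and |y| = 1 ≥ 1. Reading y takes A from s4 back to s4, so every xyⁱz is accepted.
Since A has 6 states, any run of length ≥ 6 visits 6+1 states, so by pigeonhole some state repeats within the first 6 steps — that repeat gives the pumpable loop.

b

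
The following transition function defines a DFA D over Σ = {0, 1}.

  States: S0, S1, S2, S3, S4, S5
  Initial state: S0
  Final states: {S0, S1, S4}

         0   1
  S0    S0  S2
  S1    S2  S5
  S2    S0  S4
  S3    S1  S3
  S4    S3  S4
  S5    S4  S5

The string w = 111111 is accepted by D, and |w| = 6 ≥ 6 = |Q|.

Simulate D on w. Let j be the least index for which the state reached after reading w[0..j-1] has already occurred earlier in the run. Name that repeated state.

Run of D on w = 1 1 1 1 1 1:
  step 0: S0  (start)
  step 1: S2  (read 1: S0→S2)
  step 2: S4  (read 1: S2→S4)
  step 3: S4  (read 1: S4→S4)   ← first repeat (S4 seen earlier)
  step 4: S4  (read 1: S4→S4)
  step 5: S4  (read 1: S4→S4)
  step 6: S4  (read 1: S4→S4)

The earliest repeat is at step j = 3: D is in S4, which it already visited at step i = 2.

S4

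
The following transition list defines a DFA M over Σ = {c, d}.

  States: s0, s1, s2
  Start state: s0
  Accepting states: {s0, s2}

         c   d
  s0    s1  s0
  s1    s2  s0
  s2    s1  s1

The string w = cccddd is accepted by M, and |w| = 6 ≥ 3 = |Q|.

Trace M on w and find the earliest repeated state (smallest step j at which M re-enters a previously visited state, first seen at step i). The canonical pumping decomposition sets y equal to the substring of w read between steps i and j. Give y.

cc

Run of M on w = c c c d d d:
  step 0: s0  (start)
  step 1: s1  (read c: s0→s1)
  step 2: s2  (read c: s1→s2)
  step 3: s1  (read c: s2→s1)   ← first repeat (s1 seen earlier)
  step 4: s0  (read d: s1→s0)
  step 5: s0  (read d: s0→s0)
  step 6: s0  (read d: s0→s0)

So i = 1, j = 3, giving x = w[0:1] = c, y = w[1:3] = cc, z = w[3:6] = ddd.
Check: |xy| = 3 ≤ 3 and |y| = 2 ≥ 1. Reading y takes M from s1 back to s1, so every xyⁱz is accepted.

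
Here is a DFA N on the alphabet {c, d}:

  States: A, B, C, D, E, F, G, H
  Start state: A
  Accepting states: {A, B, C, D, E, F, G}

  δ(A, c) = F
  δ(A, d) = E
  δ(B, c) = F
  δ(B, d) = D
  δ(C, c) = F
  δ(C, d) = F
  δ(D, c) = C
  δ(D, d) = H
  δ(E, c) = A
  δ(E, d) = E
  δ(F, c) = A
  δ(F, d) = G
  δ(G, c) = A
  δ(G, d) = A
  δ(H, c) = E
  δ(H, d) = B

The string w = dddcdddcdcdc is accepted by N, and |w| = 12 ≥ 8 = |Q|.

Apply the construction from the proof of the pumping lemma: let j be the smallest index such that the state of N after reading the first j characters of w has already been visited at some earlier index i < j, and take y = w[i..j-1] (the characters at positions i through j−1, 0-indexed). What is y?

d

Run of N on w = d d d c d d d c d c d c:
  step 0: A  (start)
  step 1: E  (read d: A→E)
  step 2: E  (read d: E→E)   ← first repeat (E seen earlier)
  step 3: E  (read d: E→E)
  step 4: A  (read c: E→A)
  step 5: E  (read d: A→E)
  step 6: E  (read d: E→E)
  step 7: E  (read d: E→E)
  step 8: A  (read c: E→A)
  step 9: E  (read d: A→E)
  step 10: A  (read c: E→A)
  step 11: E  (read d: A→E)
  step 12: A  (read c: E→A)

So i = 1, j = 2, giving x = w[0:1] = d, y = w[1:2] = d, z = w[2:12] = dcdddcdcdc.
Check: |xy| = 2 ≤ 8 and |y| = 1 ≥ 1. Reading y takes N from E back to E, so every xyⁱz is accepted.
With |Q| = 8, pigeonhole forces a state repeat no later than step 8; the substring read between the first and second visits to that state can be pumped.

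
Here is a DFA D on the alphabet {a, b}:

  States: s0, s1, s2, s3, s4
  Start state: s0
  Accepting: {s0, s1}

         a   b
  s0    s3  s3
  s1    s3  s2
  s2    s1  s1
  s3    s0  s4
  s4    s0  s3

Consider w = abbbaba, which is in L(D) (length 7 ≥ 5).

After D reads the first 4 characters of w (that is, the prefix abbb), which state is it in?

State sequence: s0 -a-> s3 -b-> s4 -b-> s3 -b-> s4

After reading 4 characters, D is in state s4.
(This kind of state-tracing is the core of the pumping-lemma construction: with 5 states, pigeonhole forces a repeat within the first 5 steps.)

s4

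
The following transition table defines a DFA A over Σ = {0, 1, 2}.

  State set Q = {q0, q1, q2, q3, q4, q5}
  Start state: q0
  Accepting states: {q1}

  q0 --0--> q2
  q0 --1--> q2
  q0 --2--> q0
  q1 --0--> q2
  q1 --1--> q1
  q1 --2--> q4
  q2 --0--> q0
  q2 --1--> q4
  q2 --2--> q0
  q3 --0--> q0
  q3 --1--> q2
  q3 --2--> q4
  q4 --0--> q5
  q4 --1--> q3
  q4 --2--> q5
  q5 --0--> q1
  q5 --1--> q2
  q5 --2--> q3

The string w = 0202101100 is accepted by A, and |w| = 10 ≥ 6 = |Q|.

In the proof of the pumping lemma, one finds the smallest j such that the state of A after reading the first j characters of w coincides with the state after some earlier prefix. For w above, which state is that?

q0

State sequence: q0 -0-> q2 -2-> q0 -0-> q2 -2-> q0 -1-> q2 -0-> q0 -1-> q2 -1-> q4 -0-> q5 -0-> q1
First repeat at step 2: q0 was already visited.

The earliest repeat is at step j = 2: A is in q0, which it already visited at step i = 0.
Since A has 6 states, any run of length ≥ 6 visits 6+1 states, so by pigeonhole some state repeats within the first 6 steps — that repeat gives the pumpable loop.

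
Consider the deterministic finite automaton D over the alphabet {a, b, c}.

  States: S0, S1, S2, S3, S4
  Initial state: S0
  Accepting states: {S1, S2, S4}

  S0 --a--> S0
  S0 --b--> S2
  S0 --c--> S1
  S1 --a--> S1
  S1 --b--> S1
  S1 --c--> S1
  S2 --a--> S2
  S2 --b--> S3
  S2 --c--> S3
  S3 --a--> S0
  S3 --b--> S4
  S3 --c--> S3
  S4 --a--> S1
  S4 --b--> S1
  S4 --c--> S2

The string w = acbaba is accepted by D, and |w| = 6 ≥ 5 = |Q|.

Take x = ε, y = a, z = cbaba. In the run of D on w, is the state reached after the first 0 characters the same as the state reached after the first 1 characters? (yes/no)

State sequence: S0 -a-> S0

After x (step 0): S0. After xy (step 1): S0.
They match, so y = a drives D around a cycle from S0 back to itself; pumping y any number of times keeps D in S0 before reading z, and xyⁱz ∈ L(D) for every i ≥ 0.

yes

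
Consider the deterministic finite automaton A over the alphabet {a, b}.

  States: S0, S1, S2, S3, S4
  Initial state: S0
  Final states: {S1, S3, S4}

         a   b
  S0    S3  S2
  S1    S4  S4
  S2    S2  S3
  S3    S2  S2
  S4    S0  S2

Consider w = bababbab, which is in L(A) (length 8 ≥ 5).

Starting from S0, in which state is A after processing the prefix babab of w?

S3

State sequence: S0 -b-> S2 -a-> S2 -b-> S3 -a-> S2 -b-> S3

After reading 5 characters, A is in state S3.
(This kind of state-tracing is the core of the pumping-lemma construction: with 5 states, pigeonhole forces a repeat within the first 5 steps.)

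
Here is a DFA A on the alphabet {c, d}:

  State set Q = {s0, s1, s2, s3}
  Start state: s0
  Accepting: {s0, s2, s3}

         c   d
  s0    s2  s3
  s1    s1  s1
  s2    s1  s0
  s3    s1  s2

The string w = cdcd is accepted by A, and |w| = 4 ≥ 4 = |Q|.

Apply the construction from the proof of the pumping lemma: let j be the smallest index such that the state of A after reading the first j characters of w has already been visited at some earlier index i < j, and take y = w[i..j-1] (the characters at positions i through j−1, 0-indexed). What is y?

Run of A on w = c d c d:
  step 0: s0  (start)
  step 1: s2  (read c: s0→s2)
  step 2: s0  (read d: s2→s0)   ← first repeat (s0 seen earlier)
  step 3: s2  (read c: s0→s2)
  step 4: s0  (read d: s2→s0)

So i = 0, j = 2, giving x = w[0:0] = ε, y = w[0:2] = cd, z = w[2:4] = cd.
Check: |xy| = 2 ≤ 4 and |y| = 2 ≥ 1. Reading y takes A from s0 back to s0, so every xyⁱz is accepted.

cd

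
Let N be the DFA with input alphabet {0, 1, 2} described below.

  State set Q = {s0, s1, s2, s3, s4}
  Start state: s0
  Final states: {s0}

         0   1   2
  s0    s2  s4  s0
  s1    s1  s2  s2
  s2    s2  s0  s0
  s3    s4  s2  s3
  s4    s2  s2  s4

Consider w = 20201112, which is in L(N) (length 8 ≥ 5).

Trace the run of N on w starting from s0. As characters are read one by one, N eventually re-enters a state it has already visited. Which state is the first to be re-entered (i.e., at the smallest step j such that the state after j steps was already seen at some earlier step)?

s0

State sequence: s0 -2-> s0 -0-> s2 -2-> s0 -0-> s2 -1-> s0 -1-> s4 -1-> s2 -2-> s0
First repeat at step 1: s0 was already visited.

The earliest repeat is at step j = 1: N is in s0, which it already visited at step i = 0.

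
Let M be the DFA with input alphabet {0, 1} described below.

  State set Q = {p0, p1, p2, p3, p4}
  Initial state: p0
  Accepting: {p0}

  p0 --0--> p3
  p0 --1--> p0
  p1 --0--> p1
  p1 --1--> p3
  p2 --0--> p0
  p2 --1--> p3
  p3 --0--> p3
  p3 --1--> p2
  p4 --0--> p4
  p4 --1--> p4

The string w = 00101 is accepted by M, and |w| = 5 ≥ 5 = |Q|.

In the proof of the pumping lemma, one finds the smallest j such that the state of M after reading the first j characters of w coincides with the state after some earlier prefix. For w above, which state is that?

p3

Run of M on w = 0 0 1 0 1:
  step 0: p0  (start)
  step 1: p3  (read 0: p0→p3)
  step 2: p3  (read 0: p3→p3)   ← first repeat (p3 seen earlier)
  step 3: p2  (read 1: p3→p2)
  step 4: p0  (read 0: p2→p0)
  step 5: p0  (read 1: p0→p0)

The earliest repeat is at step j = 2: M is in p3, which it already visited at step i = 1.
With |Q| = 5, pigeonhole forces a state repeat no later than step 5; the substring read between the first and second visits to that state can be pumped.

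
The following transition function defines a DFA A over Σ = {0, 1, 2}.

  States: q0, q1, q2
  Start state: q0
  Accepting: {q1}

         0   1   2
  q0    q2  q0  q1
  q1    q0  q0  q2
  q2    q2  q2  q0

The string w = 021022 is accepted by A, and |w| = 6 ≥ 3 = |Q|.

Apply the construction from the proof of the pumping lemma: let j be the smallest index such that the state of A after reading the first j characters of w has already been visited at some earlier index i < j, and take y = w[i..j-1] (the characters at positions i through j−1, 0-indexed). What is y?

02

State sequence: q0 -0-> q2 -2-> q0 -1-> q0 -0-> q2 -2-> q0 -2-> q1
First repeat at step 2: q0 was already visited.

So i = 0, j = 2, giving x = w[0:0] = ε, y = w[0:2] = 02, z = w[2:6] = 1022.
Check: |xy| = 2 ≤ 3 and |y| = 2 ≥ 1. Reading y takes A from q0 back to q0, so every xyⁱz is accepted.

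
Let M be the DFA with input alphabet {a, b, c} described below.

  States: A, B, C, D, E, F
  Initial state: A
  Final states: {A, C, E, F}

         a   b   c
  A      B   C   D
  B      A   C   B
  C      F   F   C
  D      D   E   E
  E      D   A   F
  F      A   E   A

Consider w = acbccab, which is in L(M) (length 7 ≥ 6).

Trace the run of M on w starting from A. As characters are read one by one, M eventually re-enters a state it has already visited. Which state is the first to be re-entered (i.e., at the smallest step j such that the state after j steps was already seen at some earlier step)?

B

State sequence: A -a-> B -c-> B -b-> C -c-> C -c-> C -a-> F -b-> E
First repeat at step 2: B was already visited.

The earliest repeat is at step j = 2: M is in B, which it already visited at step i = 1.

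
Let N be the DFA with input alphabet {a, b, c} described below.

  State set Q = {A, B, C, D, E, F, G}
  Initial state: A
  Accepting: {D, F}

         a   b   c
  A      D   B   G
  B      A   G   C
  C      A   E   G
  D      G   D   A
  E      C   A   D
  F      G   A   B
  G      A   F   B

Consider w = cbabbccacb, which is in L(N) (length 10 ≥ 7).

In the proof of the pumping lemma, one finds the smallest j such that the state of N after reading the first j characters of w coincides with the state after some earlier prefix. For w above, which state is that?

Run of N on w = c b a b b c c a c b:
  step 0: A  (start)
  step 1: G  (read c: A→G)
  step 2: F  (read b: G→F)
  step 3: G  (read a: F→G)   ← first repeat (G seen earlier)
  step 4: F  (read b: G→F)
  step 5: A  (read b: F→A)
  step 6: G  (read c: A→G)
  step 7: B  (read c: G→B)
  step 8: A  (read a: B→A)
  step 9: G  (read c: A→G)
  step 10: F  (read b: G→F)

The earliest repeat is at step j = 3: N is in G, which it already visited at step i = 1.

G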